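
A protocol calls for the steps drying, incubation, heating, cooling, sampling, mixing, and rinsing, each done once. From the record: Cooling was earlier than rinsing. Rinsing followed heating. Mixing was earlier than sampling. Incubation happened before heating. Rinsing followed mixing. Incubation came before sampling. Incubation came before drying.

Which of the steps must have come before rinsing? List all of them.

cooling, heating, incubation, mixing

Directly stated before rinsing: cooling, heating, and mixing.
Incubation reaches rinsing via incubation → heating → rinsing.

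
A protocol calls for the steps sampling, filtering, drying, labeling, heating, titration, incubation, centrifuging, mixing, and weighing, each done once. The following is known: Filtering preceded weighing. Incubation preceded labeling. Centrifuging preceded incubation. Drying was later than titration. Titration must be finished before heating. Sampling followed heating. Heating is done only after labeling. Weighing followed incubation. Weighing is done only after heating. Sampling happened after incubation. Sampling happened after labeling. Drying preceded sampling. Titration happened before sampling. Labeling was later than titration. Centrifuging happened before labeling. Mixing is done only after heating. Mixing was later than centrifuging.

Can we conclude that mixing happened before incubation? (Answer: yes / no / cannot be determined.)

Tracing the constraints gives incubation → labeling → heating → mixing, so incubation must come before mixing.
That means mixing cannot be before incubation.

no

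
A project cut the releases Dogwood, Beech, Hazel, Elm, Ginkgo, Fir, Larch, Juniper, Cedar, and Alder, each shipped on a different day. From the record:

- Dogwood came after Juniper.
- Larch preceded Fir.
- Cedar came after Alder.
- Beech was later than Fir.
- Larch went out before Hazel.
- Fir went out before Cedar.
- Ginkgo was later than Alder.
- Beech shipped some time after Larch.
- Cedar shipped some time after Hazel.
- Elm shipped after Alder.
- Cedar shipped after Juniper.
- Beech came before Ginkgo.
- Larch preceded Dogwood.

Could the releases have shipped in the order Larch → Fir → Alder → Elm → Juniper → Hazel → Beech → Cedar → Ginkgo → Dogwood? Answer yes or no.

Check each stated constraint against the proposed order — e.g. Larch is ahead of Beech; Larch is ahead of Dogwood. Every pair is in the required order; nothing is violated.

yes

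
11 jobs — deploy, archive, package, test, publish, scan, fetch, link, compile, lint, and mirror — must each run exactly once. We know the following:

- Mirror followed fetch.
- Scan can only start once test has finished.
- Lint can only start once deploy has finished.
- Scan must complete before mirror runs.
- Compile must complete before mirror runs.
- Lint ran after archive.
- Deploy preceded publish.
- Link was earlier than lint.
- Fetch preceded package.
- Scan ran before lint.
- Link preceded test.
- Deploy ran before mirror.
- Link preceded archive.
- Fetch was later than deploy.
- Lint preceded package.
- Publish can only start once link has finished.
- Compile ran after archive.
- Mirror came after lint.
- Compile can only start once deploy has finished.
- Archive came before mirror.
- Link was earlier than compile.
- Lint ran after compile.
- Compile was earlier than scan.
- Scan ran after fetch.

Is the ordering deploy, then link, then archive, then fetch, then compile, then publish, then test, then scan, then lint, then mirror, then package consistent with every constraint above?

yes

Check each stated constraint against the proposed order — e.g. deploy is ahead of lint; deploy is ahead of mirror. Every pair is in the required order; nothing is violated.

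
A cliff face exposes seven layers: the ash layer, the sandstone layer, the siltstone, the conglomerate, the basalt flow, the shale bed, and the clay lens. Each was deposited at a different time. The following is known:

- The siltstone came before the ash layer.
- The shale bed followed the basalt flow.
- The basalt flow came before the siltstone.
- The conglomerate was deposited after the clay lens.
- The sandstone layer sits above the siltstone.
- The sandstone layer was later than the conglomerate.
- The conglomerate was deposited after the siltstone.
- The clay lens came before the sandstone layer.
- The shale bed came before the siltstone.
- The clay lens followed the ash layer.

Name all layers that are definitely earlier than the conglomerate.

Directly stated before the conglomerate: the clay lens and the siltstone.
The ash layer reaches the conglomerate via the ash layer → the clay lens → the conglomerate.
The basalt flow reaches the conglomerate via the basalt flow → the siltstone → the conglomerate.
The shale bed reaches the conglomerate via the shale bed → the siltstone → the conglomerate.
No chain forces the sandstone layer ahead of the conglomerate.

the ash layer, the basalt flow, the clay lens, the shale bed, the siltstone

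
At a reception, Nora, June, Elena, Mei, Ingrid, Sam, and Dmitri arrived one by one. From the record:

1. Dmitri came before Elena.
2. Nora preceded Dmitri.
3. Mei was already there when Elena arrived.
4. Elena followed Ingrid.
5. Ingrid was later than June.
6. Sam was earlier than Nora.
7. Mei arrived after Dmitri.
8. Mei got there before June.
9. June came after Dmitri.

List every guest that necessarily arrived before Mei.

Directly stated before Mei: Dmitri.
Nora reaches Mei via Nora → Dmitri → Mei.
Sam reaches Mei via Sam → Nora → Dmitri → Mei.
No chain forces Ingrid (or any of the others) ahead of Mei.

Dmitri, Nora, Sam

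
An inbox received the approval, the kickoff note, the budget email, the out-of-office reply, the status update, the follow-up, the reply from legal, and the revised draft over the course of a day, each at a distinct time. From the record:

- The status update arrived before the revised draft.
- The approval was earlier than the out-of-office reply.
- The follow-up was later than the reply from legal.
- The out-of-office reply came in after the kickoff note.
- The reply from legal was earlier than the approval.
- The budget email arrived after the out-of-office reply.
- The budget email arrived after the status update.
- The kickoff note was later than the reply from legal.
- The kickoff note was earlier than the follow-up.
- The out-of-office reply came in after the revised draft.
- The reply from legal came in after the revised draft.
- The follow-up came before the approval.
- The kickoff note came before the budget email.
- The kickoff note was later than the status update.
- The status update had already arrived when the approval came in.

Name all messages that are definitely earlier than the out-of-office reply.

Directly stated before the out-of-office reply: the approval, the kickoff note, and the revised draft.
The follow-up reaches the out-of-office reply via the follow-up → the approval → the out-of-office reply.
The reply from legal reaches the out-of-office reply via the reply from legal → the kickoff note → the out-of-office reply.
The status update reaches the out-of-office reply via the status update → the revised draft → the out-of-office reply.

the approval, the follow-up, the kickoff note, the reply from legal, the revised draft, the status update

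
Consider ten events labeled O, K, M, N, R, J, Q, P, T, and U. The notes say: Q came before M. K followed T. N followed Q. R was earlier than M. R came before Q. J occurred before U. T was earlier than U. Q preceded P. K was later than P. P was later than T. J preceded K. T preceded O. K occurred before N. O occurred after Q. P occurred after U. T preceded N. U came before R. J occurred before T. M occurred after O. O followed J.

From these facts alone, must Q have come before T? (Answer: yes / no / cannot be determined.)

no

Tracing the constraints gives T → U → R → Q, so T must come before Q.
That means Q cannot be before T.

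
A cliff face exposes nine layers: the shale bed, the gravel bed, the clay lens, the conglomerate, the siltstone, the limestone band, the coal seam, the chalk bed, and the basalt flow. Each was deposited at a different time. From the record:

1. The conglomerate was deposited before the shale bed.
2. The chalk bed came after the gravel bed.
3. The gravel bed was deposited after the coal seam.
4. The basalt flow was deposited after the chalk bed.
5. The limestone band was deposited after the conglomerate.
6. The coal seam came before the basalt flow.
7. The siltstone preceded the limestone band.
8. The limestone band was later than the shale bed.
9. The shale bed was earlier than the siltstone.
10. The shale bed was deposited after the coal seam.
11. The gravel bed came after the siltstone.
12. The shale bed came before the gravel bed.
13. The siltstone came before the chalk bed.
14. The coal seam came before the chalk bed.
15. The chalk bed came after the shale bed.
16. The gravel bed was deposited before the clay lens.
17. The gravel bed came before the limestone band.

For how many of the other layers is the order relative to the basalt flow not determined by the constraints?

2

Forced before the basalt flow: the chalk bed, the coal seam, the conglomerate, the gravel bed, the shale bed, and the siltstone.
That leaves the clay lens and the limestone band with no forced order relative to the basalt flow — 2.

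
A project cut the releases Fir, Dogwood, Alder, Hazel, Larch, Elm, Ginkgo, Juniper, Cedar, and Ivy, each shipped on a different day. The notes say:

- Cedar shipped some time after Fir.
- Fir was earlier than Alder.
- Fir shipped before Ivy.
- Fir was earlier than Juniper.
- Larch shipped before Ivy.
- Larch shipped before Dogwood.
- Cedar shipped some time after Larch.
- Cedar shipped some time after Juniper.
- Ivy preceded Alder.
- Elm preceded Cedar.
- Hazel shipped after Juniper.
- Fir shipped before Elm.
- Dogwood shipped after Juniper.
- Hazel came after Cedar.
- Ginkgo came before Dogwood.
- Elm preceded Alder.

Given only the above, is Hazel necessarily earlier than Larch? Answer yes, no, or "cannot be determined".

no

Tracing the constraints gives Larch → Cedar → Hazel, so Larch must come before Hazel.
That means Hazel cannot be before Larch.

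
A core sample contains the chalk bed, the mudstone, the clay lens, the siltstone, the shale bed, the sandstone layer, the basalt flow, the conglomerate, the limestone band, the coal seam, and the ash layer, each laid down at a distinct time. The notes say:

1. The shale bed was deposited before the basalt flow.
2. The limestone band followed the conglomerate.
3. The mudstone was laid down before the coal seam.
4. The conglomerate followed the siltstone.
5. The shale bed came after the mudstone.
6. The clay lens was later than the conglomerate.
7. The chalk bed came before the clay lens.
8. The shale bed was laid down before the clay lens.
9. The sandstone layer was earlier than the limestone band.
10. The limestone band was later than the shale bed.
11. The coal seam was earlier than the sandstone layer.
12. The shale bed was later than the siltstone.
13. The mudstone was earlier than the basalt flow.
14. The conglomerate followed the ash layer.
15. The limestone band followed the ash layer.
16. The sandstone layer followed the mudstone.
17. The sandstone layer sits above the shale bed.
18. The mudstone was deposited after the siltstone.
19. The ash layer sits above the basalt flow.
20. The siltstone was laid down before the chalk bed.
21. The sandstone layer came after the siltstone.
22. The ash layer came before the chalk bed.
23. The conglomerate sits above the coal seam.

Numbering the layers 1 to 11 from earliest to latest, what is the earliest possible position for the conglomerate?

The ash layer, the basalt flow, the coal seam, the mudstone, the shale bed, and the siltstone must all come before the conglomerate — 6 forced predecessors.
Nothing else is forced ahead of the conglomerate, so its earliest slot is position 6 + 1 = 7.

7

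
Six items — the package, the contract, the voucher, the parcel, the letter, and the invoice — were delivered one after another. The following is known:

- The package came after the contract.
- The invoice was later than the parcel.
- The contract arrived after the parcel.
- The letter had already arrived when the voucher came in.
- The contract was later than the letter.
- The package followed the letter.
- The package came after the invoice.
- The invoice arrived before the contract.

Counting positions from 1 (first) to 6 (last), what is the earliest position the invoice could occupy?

2

The parcel must come before the invoice — 1 forced predecessor.
Nothing else is forced ahead of the invoice, so its earliest slot is position 1 + 1 = 2.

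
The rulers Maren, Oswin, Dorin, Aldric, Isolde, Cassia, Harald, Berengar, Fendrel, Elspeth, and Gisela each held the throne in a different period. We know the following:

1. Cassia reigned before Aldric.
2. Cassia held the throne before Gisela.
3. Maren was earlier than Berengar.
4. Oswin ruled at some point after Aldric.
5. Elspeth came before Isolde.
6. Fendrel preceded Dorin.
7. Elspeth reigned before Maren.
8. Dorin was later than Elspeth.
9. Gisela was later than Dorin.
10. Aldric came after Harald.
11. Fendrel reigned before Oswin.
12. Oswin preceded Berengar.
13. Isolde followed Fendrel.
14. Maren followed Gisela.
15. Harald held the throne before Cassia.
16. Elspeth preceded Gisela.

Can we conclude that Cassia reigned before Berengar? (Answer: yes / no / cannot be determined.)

yes

Chain the constraints: Cassia → Gisela → Maren → Berengar. Each link is directly stated, so Cassia comes before Berengar.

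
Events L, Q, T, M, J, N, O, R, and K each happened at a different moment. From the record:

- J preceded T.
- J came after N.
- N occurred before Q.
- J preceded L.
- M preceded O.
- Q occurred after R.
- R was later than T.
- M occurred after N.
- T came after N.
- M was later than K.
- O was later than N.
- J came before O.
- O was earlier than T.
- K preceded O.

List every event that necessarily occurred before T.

Directly stated before T: J, N, and O.
K reaches T via K → O → T.
M reaches T via M → O → T.
No chain forces L (or any of the others) ahead of T.

J, K, M, N, O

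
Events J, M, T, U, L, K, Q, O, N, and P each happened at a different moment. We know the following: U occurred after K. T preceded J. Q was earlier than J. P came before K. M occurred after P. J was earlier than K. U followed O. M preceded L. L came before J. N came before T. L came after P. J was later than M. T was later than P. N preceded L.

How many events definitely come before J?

Directly stated before J: L, M, Q, and T.
N reaches J via N → L → J.
P reaches J via P → T → J.
No chain forces O (or any of the others) ahead of J.
That's L, M, N, P, Q, and T — 6 in all.

6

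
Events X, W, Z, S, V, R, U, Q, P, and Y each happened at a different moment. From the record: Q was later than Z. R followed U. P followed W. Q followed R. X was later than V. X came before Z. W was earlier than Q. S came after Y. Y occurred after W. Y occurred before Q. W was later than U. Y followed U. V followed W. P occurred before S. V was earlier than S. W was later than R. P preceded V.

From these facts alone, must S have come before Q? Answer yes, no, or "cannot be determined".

No chain of stated constraints runs from S to Q, and none runs from Q to S either.
So the relative order of S and Q is not fixed by the given facts.

cannot be determined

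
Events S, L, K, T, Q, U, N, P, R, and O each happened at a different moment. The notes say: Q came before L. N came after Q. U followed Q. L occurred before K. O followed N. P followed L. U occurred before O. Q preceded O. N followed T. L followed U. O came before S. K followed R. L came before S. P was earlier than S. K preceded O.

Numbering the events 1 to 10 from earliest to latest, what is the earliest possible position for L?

Q and U must both come before L — 2 forced predecessors.
Nothing else is forced ahead of L, so its earliest slot is position 2 + 1 = 3.

3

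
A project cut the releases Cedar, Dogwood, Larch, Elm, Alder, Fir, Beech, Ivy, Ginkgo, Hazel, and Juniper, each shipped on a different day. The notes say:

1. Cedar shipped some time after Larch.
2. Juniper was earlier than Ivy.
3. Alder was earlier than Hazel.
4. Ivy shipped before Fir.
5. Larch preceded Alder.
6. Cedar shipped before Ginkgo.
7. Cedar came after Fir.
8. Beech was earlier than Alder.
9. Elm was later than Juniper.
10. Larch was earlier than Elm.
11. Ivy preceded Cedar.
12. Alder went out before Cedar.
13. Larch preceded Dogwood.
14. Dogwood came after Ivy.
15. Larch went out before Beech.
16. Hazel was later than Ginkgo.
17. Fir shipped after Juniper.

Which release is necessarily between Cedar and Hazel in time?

Tracing the constraints gives Cedar → Ginkgo → Hazel, so Ginkgo sits after Cedar and before Hazel.
No other release is forced both after Cedar and before Hazel.

Ginkgo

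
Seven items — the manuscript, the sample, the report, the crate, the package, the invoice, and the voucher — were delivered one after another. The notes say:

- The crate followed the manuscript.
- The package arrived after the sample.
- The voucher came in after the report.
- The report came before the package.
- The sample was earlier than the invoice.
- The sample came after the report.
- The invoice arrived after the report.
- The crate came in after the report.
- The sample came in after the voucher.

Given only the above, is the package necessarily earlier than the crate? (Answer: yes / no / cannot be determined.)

cannot be determined

No chain of stated constraints runs from the package to the crate, and none runs from the crate to the package either.
So the relative order of the package and the crate is not fixed by the given facts.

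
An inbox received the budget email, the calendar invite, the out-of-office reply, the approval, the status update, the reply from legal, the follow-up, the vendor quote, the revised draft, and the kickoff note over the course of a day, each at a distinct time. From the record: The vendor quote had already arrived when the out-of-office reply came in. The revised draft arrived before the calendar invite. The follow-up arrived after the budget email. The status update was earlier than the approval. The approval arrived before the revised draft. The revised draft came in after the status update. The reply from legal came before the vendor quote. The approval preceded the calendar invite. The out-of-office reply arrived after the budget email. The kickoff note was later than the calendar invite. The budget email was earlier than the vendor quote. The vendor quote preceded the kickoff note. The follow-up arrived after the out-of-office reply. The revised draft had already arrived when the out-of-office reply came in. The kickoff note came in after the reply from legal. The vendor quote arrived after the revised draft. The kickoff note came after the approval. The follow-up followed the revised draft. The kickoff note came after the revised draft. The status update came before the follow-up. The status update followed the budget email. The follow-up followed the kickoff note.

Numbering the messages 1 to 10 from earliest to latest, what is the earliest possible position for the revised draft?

The approval, the budget email, and the status update must all come before the revised draft — 3 forced predecessors.
Nothing else is forced ahead of the revised draft, so its earliest slot is position 3 + 1 = 4.

4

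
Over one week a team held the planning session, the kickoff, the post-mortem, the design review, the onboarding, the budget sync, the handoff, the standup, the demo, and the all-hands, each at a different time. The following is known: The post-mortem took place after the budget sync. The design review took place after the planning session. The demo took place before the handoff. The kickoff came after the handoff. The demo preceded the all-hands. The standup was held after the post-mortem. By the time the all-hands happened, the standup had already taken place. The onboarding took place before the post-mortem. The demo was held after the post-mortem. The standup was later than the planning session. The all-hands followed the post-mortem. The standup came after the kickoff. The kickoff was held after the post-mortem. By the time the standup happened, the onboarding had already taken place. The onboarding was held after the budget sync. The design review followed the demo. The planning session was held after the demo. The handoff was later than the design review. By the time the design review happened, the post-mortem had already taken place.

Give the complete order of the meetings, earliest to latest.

The constraints fix every adjacent pair, so only one ordering works:
the budget sync → the onboarding → the post-mortem → the demo → the planning session → the design review → the handoff → the kickoff → the standup → the all-hands.

the budget sync, the onboarding, the post-mortem, the demo, the planning session, the design review, the handoff, the kickoff, the standup, the all-hands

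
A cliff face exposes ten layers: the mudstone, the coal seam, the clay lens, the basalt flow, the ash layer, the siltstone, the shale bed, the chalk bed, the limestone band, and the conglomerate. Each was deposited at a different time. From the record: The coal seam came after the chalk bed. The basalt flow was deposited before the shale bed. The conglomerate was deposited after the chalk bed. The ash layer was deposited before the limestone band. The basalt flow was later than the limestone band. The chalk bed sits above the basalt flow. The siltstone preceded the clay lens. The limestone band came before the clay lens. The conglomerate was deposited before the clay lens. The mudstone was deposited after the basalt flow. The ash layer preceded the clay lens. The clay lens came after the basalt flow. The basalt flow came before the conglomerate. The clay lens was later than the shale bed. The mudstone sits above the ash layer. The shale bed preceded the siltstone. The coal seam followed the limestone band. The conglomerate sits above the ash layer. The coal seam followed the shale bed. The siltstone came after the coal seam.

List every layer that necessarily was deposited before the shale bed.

the ash layer, the basalt flow, the limestone band

Directly stated before the shale bed: the basalt flow.
The ash layer reaches the shale bed via the ash layer → the limestone band → the basalt flow → the shale bed.
The limestone band reaches the shale bed via the limestone band → the basalt flow → the shale bed.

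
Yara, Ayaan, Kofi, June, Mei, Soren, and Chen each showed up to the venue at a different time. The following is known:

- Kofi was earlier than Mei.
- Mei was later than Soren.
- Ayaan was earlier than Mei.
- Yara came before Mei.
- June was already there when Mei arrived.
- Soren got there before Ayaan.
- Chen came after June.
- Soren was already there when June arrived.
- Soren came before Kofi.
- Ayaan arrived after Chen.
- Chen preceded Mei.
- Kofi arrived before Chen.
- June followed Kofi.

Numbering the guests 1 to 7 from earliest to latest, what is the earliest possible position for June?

Kofi and Soren must both come before June — 2 forced predecessors.
Nothing else is forced ahead of June, so their earliest slot is position 2 + 1 = 3.

3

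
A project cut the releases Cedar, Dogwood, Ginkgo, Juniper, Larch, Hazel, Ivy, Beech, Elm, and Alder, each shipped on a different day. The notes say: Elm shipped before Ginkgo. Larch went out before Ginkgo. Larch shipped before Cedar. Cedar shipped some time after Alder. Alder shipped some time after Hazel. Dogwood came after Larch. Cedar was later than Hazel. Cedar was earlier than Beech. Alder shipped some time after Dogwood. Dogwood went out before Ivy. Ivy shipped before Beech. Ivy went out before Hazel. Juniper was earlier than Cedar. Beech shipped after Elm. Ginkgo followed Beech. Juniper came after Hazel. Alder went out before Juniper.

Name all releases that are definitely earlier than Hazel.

Directly stated before Hazel: Ivy.
Dogwood reaches Hazel via Dogwood → Ivy → Hazel.
Larch reaches Hazel via Larch → Dogwood → Ivy → Hazel.

Dogwood, Ivy, Larch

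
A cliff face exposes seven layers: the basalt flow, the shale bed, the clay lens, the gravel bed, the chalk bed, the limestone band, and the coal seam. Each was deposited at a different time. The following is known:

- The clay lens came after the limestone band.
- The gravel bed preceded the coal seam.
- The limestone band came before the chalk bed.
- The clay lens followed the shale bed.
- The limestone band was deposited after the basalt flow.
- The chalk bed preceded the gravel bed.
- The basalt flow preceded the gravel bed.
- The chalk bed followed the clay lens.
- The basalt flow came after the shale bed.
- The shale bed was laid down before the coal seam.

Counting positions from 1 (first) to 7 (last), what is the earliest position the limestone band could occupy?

3

The basalt flow and the shale bed must both come before the limestone band — 2 forced predecessors.
Nothing else is forced ahead of the limestone band, so its earliest slot is position 2 + 1 = 3.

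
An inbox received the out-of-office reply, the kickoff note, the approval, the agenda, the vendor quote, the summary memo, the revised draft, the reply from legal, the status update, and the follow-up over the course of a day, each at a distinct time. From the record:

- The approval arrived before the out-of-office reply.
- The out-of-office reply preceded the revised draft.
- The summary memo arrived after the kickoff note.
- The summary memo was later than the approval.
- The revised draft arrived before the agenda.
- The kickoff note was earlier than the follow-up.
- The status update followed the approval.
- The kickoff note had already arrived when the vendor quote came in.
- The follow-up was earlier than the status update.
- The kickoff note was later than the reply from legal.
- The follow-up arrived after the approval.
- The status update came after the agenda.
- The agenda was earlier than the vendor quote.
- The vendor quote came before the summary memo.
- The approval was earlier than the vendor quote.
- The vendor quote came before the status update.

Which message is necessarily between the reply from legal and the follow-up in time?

the kickoff note

Tracing the constraints gives the reply from legal → the kickoff note → the follow-up, so the kickoff note sits after the reply from legal and before the follow-up.
No other message is forced both after the reply from legal and before the follow-up.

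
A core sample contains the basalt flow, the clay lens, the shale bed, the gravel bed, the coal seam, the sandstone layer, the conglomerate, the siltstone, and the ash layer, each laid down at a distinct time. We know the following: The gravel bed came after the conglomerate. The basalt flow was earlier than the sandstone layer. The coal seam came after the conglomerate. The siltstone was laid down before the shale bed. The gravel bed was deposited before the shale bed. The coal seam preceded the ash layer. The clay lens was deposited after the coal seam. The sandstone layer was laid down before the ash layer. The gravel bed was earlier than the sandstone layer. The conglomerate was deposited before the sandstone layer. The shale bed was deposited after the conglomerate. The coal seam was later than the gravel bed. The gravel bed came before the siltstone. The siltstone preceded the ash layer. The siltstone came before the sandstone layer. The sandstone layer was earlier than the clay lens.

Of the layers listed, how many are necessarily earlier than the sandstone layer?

4

Directly stated before the sandstone layer: the basalt flow, the conglomerate, the gravel bed, and the siltstone.
No chain forces the clay lens (or any of the others) ahead of the sandstone layer.
That's the basalt flow, the conglomerate, the gravel bed, and the siltstone — 4 in all.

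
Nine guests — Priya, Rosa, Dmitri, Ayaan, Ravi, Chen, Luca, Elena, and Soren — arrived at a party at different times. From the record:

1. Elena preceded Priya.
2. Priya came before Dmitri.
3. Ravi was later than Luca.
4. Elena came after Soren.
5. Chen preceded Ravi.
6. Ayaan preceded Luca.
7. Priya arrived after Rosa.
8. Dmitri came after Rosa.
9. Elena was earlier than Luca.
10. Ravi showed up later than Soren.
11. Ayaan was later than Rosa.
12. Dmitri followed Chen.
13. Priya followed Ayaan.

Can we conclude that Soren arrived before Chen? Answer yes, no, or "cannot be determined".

No chain of stated constraints runs from Soren to Chen, and none runs from Chen to Soren either.
So the relative order of Soren and Chen is not fixed by the given facts.

cannot be determined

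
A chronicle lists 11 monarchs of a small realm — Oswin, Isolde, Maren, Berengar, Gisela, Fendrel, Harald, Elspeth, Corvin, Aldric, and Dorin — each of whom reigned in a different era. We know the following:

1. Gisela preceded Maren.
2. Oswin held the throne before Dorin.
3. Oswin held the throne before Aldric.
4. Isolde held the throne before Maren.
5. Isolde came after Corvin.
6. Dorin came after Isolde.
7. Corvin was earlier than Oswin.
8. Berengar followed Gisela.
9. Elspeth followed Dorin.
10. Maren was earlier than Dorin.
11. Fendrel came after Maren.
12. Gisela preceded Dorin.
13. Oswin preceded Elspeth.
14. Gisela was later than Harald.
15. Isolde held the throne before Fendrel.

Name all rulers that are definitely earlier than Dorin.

Corvin, Gisela, Harald, Isolde, Maren, Oswin

Directly stated before Dorin: Gisela, Isolde, Maren, and Oswin.
Corvin reaches Dorin via Corvin → Oswin → Dorin.
Harald reaches Dorin via Harald → Gisela → Dorin.
No chain forces Fendrel (or any of the others) ahead of Dorin.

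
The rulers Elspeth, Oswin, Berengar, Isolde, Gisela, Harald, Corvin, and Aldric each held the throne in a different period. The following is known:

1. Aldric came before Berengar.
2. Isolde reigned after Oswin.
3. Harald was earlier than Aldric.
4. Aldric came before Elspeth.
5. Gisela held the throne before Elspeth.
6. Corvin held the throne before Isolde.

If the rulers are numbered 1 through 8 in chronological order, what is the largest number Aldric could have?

6

Aldric must come before Berengar and Elspeth — 2 rulers forced after them.
Everything else can be placed before Aldric in some valid order, so Aldric can sit as late as position 8 − 2 = 6.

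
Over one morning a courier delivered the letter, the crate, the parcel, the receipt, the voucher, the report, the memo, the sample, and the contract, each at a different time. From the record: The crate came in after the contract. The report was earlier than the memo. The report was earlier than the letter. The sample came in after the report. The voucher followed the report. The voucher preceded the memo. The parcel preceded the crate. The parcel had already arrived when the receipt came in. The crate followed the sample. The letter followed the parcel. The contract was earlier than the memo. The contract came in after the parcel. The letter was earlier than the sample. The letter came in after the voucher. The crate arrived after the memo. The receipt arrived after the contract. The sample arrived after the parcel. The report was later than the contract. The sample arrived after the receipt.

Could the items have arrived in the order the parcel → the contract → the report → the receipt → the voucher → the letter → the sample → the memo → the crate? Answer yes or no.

Check each stated constraint against the proposed order — e.g. the contract is ahead of the crate; the parcel is ahead of the crate. Every pair is in the required order; nothing is violated.

yes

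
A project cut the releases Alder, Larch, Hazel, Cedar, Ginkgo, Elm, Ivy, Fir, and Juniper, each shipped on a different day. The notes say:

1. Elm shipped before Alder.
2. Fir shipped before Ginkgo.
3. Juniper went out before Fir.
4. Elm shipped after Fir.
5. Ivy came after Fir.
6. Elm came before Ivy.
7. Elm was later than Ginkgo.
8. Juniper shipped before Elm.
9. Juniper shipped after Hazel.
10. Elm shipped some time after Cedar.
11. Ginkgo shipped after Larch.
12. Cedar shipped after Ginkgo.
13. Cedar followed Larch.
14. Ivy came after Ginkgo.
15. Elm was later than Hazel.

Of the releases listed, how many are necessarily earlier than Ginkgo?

Directly stated before Ginkgo: Fir and Larch.
Hazel reaches Ginkgo via Hazel → Juniper → Fir → Ginkgo.
Juniper reaches Ginkgo via Juniper → Fir → Ginkgo.
No chain forces Cedar (or any of the others) ahead of Ginkgo.
That's Fir, Hazel, Juniper, and Larch — 4 in all.

4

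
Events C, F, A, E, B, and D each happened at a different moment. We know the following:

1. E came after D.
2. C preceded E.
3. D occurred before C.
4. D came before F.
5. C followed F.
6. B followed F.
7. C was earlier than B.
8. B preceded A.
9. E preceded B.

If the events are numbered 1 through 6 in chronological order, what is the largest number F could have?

2

F must come before A, B, C, and E — 4 events forced after it.
Everything else can be placed before F in some valid order, so F can sit as late as position 6 − 4 = 2.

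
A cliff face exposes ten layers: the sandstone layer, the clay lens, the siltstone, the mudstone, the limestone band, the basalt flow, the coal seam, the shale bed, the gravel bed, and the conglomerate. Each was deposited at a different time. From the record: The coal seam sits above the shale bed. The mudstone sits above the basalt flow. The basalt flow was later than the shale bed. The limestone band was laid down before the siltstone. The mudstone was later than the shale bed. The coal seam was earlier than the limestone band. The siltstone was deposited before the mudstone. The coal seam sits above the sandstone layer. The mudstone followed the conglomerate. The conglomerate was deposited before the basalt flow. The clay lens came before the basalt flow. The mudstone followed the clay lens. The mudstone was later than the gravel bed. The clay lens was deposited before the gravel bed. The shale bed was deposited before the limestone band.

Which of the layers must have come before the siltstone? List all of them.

Directly stated before the siltstone: the limestone band.
The coal seam reaches the siltstone via the coal seam → the limestone band → the siltstone.
The sandstone layer reaches the siltstone via the sandstone layer → the coal seam → the limestone band → the siltstone.
The shale bed reaches the siltstone via the shale bed → the limestone band → the siltstone.

the coal seam, the limestone band, the sandstone layer, the shale bed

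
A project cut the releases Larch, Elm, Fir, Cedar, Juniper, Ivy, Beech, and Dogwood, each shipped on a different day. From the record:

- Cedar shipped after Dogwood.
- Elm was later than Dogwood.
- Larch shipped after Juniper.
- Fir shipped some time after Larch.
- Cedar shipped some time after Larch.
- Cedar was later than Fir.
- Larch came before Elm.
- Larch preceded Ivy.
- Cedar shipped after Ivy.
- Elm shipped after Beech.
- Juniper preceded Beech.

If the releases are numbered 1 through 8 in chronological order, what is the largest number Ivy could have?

7

Ivy must come before Cedar — 1 release forced after it.
Everything else can be placed before Ivy in some valid order, so Ivy can sit as late as position 8 − 1 = 7.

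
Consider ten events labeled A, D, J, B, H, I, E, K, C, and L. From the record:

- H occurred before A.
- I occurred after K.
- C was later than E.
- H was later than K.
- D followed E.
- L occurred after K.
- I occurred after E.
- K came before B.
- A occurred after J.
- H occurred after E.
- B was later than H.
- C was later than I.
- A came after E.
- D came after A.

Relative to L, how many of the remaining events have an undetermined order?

Forced before L: K.
That leaves A, B, C, D, E, H, I, and J with no forced order relative to L — 8.

8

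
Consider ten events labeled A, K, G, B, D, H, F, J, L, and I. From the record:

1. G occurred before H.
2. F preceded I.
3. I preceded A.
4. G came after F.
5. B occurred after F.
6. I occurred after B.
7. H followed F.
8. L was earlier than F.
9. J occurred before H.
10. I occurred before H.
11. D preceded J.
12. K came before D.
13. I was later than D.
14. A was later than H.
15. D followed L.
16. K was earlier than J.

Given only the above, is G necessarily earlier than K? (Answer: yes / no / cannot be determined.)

cannot be determined

No chain of stated constraints runs from G to K, and none runs from K to G either.
So the relative order of G and K is not fixed by the given facts.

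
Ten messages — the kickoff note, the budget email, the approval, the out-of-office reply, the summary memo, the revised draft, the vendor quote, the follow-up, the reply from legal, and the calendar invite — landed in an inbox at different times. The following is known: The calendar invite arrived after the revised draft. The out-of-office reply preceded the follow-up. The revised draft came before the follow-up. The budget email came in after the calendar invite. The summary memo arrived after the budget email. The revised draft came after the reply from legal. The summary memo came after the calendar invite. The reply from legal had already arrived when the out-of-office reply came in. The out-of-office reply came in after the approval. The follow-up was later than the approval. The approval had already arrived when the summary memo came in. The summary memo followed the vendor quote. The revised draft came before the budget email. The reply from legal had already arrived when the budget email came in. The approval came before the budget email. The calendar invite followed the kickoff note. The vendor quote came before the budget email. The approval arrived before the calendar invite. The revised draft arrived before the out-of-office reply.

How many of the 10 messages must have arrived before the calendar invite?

4

Directly stated before the calendar invite: the approval, the kickoff note, and the revised draft.
The reply from legal reaches the calendar invite via the reply from legal → the revised draft → the calendar invite.
That's the approval, the kickoff note, the reply from legal, and the revised draft — 4 in all.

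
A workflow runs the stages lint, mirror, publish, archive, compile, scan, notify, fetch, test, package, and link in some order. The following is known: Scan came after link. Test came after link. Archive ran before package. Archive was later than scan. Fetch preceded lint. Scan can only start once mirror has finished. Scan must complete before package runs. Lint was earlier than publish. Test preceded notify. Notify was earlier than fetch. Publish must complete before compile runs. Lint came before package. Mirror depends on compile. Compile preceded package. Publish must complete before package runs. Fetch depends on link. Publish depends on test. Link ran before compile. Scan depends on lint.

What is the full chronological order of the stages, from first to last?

link, test, notify, fetch, lint, publish, compile, mirror, scan, archive, package

The constraints fix every adjacent pair, so only one ordering works:
link → test → notify → fetch → lint → publish → compile → mirror → scan → archive → package.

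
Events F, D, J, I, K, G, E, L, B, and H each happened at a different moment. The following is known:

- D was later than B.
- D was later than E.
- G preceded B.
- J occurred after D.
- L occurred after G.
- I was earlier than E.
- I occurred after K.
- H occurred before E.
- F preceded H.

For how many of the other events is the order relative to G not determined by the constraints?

Forced after G: B, D, J, and L.
That leaves E, F, H, I, and K with no forced order relative to G — 5.

5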